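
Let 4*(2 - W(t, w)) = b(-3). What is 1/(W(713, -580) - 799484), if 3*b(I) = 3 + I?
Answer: -1/799482 ≈ -1.2508e-6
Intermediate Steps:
b(I) = 1 + I/3 (b(I) = (3 + I)/3 = 1 + I/3)
W(t, w) = 2 (W(t, w) = 2 - (1 + (⅓)*(-3))/4 = 2 - (1 - 1)/4 = 2 - ¼*0 = 2 + 0 = 2)
1/(W(713, -580) - 799484) = 1/(2 - 799484) = 1/(-799482) = -1/799482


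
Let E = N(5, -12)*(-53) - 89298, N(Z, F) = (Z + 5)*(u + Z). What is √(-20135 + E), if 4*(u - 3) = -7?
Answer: I*√450982/2 ≈ 335.78*I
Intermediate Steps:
u = 5/4 (u = 3 + (¼)*(-7) = 3 - 7/4 = 5/4 ≈ 1.2500)
N(Z, F) = (5 + Z)*(5/4 + Z) (N(Z, F) = (Z + 5)*(5/4 + Z) = (5 + Z)*(5/4 + Z))
E = -185221/2 (E = (25/4 + 5² + (25/4)*5)*(-53) - 89298 = (25/4 + 25 + 125/4)*(-53) - 89298 = (125/2)*(-53) - 89298 = -6625/2 - 89298 = -185221/2 ≈ -92611.)
√(-20135 + E) = √(-20135 - 185221/2) = √(-225491/2) = I*√450982/2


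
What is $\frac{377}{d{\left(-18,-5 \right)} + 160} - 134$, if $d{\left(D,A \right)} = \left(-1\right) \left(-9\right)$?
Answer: $- \frac{1713}{13} \approx -131.77$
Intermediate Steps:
$d{\left(D,A \right)} = 9$
$\frac{377}{d{\left(-18,-5 \right)} + 160} - 134 = \frac{377}{9 + 160} - 134 = \frac{377}{169} - 134 = 377 \cdot \frac{1}{169} - 134 = \frac{29}{13} - 134 = - \frac{1713}{13}$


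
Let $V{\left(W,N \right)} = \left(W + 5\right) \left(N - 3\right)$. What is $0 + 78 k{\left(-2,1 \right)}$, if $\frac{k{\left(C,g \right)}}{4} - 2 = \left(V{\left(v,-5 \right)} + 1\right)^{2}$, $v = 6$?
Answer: $2362152$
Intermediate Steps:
$V{\left(W,N \right)} = \left(-3 + N\right) \left(5 + W\right)$ ($V{\left(W,N \right)} = \left(5 + W\right) \left(-3 + N\right) = \left(-3 + N\right) \left(5 + W\right)$)
$k{\left(C,g \right)} = 30284$ ($k{\left(C,g \right)} = 8 + 4 \left(\left(-15 - 18 + 5 \left(-5\right) - 30\right) + 1\right)^{2} = 8 + 4 \left(\left(-15 - 18 - 25 - 30\right) + 1\right)^{2} = 8 + 4 \left(-88 + 1\right)^{2} = 8 + 4 \left(-87\right)^{2} = 8 + 4 \cdot 7569 = 8 + 30276 = 30284$)
$0 + 78 k{\left(-2,1 \right)} = 0 + 78 \cdot 30284 = 0 + 2362152 = 2362152$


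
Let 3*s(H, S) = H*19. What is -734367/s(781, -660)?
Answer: -2203101/14839 ≈ -148.47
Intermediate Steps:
s(H, S) = 19*H/3 (s(H, S) = (H*19)/3 = (19*H)/3 = 19*H/3)
-734367/s(781, -660) = -734367/((19/3)*781) = -734367/14839/3 = -734367*3/14839 = -1*2203101/14839 = -2203101/14839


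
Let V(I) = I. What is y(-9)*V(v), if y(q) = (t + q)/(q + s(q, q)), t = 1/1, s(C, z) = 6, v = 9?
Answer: 24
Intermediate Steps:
t = 1
y(q) = (1 + q)/(6 + q) (y(q) = (1 + q)/(q + 6) = (1 + q)/(6 + q))
y(-9)*V(v) = ((1 - 9)/(6 - 9))*9 = (-8/(-3))*9 = -⅓*(-8)*9 = (8/3)*9 = 24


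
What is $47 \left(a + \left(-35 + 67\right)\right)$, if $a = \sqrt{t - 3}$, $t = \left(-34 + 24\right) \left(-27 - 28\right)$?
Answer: $1504 + 47 \sqrt{547} \approx 2603.2$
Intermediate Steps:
$t = 550$ ($t = \left(-10\right) \left(-55\right) = 550$)
$a = \sqrt{547}$ ($a = \sqrt{550 - 3} = \sqrt{547} \approx 23.388$)
$47 \left(a + \left(-35 + 67\right)\right) = 47 \left(\sqrt{547} + \left(-35 + 67\right)\right) = 47 \left(\sqrt{547} + 32\right) = 47 \left(32 + \sqrt{547}\right) = 1504 + 47 \sqrt{547}$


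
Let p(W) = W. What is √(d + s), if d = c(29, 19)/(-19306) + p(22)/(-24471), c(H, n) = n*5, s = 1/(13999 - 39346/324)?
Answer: I*√14702832432621255560775670/50576981493990 ≈ 0.075814*I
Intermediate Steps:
s = 162/2248165 (s = 1/(13999 - 39346*1/324) = 1/(13999 - 19673/162) = 1/(2248165/162) = 162/2248165 ≈ 7.2059e-5)
c(H, n) = 5*n
d = -2749477/472437126 (d = (5*19)/(-19306) + 22/(-24471) = 95*(-1/19306) + 22*(-1/24471) = -95/19306 - 22/24471 = -2749477/472437126 ≈ -0.0058198)
√(d + s) = √(-2749477/472437126 + 162/2248165) = √(-6104743145293/1062116611373790) = I*√14702832432621255560775670/50576981493990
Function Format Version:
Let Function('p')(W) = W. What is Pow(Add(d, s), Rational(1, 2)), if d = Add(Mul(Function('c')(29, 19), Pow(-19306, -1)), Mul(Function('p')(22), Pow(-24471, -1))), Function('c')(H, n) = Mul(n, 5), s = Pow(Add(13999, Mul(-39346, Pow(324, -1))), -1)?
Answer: Mul(Rational(1, 50576981493990), I, Pow(14702832432621255560775670, Rational(1, 2))) ≈ Mul(0.075814, I)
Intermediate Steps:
s = Rational(162, 2248165) (s = Pow(Add(13999, Mul(-39346, Rational(1, 324))), -1) = Pow(Add(13999, Rational(-19673, 162)), -1) = Pow(Rational(2248165, 162), -1) = Rational(162, 2248165) ≈ 7.2059e-5)
Function('c')(H, n) = Mul(5, n)
d = Rational(-2749477, 472437126) (d = Add(Mul(Mul(5, 19), Pow(-19306, -1)), Mul(22, Pow(-24471, -1))) = Add(Mul(95, Rational(-1, 19306)), Mul(22, Rational(-1, 24471))) = Add(Rational(-95, 19306), Rational(-22, 24471)) = Rational(-2749477, 472437126) ≈ -0.0058198)
Pow(Add(d, s), Rational(1, 2)) = Pow(Add(Rational(-2749477, 472437126), Rational(162, 2248165)), Rational(1, 2)) = Pow(Rational(-6104743145293, 1062116611373790), Rational(1, 2)) = Mul(Rational(1, 50576981493990), I, Pow(14702832432621255560775670, Rational(1, 2)))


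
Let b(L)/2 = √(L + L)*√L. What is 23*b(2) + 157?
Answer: 157 + 92*√2 ≈ 287.11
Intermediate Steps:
b(L) = 2*L*√2 (b(L) = 2*(√(L + L)*√L) = 2*(√(2*L)*√L) = 2*((√2*√L)*√L) = 2*(L*√2) = 2*L*√2)
23*b(2) + 157 = 23*(2*2*√2) + 157 = 23*(4*√2) + 157 = 92*√2 + 157 = 157 + 92*√2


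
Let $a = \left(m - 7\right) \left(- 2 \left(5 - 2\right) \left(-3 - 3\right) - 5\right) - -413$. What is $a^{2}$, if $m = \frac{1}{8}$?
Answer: $\frac{2556801}{64} \approx 39950.0$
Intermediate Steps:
$m = \frac{1}{8} \approx 0.125$
$a = \frac{1599}{8}$ ($a = \left(\frac{1}{8} - 7\right) \left(- 2 \left(5 - 2\right) \left(-3 - 3\right) - 5\right) - -413 = - \frac{55 \left(- 2 \cdot 3 \left(-6\right) - 5\right)}{8} + 413 = - \frac{55 \left(\left(-2\right) \left(-18\right) - 5\right)}{8} + 413 = - \frac{55 \left(36 - 5\right)}{8} + 413 = \left(- \frac{55}{8}\right) 31 + 413 = - \frac{1705}{8} + 413 = \frac{1599}{8} \approx 199.88$)
$a^{2} = \left(\frac{1599}{8}\right)^{2} = \frac{2556801}{64}$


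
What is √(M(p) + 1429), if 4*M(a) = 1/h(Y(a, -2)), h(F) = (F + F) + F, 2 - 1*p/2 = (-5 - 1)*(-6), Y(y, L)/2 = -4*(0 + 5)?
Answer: √20577570/120 ≈ 37.802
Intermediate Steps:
Y(y, L) = -40 (Y(y, L) = 2*(-4*(0 + 5)) = 2*(-4*5) = 2*(-20) = -40)
p = -68 (p = 4 - 2*(-5 - 1)*(-6) = 4 - (-12)*(-6) = 4 - 2*36 = 4 - 72 = -68)
h(F) = 3*F (h(F) = 2*F + F = 3*F)
M(a) = -1/480 (M(a) = 1/(4*((3*(-40)))) = (¼)/(-120) = (¼)*(-1/120) = -1/480)
√(M(p) + 1429) = √(-1/480 + 1429) = √(685919/480) = √20577570/120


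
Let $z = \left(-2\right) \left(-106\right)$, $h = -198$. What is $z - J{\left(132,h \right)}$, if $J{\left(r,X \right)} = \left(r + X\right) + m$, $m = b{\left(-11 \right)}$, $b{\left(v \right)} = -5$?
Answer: $283$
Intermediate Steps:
$z = 212$
$m = -5$
$J{\left(r,X \right)} = -5 + X + r$ ($J{\left(r,X \right)} = \left(r + X\right) - 5 = \left(X + r\right) - 5 = -5 + X + r$)
$z - J{\left(132,h \right)} = 212 - \left(-5 - 198 + 132\right) = 212 - -71 = 212 + 71 = 283$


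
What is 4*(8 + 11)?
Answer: 76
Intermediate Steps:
4*(8 + 11) = 4*19 = 76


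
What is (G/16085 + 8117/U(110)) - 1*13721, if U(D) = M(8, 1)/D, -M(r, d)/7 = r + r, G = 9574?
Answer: -19539698791/900760 ≈ -21692.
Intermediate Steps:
M(r, d) = -14*r (M(r, d) = -7*(r + r) = -14*r)
U(D) = -112/D (U(D) = (-14*8)/D = -112/D)
(G/16085 + 8117/U(110)) - 1*13721 = (9574/16085 + 8117/((-112/110))) - 1*13721 = (9574*(1/16085) + 8117/((-112*1/110))) - 13721 = (9574/16085 + 8117/(-56/55)) - 13721 = (9574/16085 + 8117*(-55/56)) - 13721 = (9574/16085 - 446435/56) - 13721 = -7180370831/900760 - 13721 = -19539698791/900760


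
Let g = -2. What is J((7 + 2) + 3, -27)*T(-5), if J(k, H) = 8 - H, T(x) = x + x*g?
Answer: 175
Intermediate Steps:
T(x) = -x (T(x) = x + x*(-2) = x - 2*x = -x)
J((7 + 2) + 3, -27)*T(-5) = (8 - 1*(-27))*(-1*(-5)) = (8 + 27)*5 = 35*5 = 175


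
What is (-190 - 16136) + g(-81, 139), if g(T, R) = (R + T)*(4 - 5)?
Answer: -16384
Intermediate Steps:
g(T, R) = -R - T (g(T, R) = (R + T)*(-1) = -R - T)
(-190 - 16136) + g(-81, 139) = (-190 - 16136) + (-1*139 - 1*(-81)) = -16326 + (-139 + 81) = -16326 - 58 = -16384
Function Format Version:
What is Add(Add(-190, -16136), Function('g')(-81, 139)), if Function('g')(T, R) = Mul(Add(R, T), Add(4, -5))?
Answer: -16384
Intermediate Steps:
Function('g')(T, R) = Add(Mul(-1, R), Mul(-1, T)) (Function('g')(T, R) = Mul(Add(R, T), -1) = Add(Mul(-1, R), Mul(-1, T)))
Add(Add(-190, -16136), Function('g')(-81, 139)) = Add(Add(-190, -16136), Add(Mul(-1, 139), Mul(-1, -81))) = Add(-16326, Add(-139, 81)) = Add(-16326, -58) = -16384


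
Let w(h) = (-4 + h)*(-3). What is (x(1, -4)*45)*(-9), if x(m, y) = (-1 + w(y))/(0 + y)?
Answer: 9315/4 ≈ 2328.8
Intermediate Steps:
w(h) = 12 - 3*h
x(m, y) = (11 - 3*y)/y (x(m, y) = (-1 + (12 - 3*y))/(0 + y) = (11 - 3*y)/y)
(x(1, -4)*45)*(-9) = ((-3 + 11/(-4))*45)*(-9) = ((-3 + 11*(-¼))*45)*(-9) = ((-3 - 11/4)*45)*(-9) = -23/4*45*(-9) = -1035/4*(-9) = 9315/4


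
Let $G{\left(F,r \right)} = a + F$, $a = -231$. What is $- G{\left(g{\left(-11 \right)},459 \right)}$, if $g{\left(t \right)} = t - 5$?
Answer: $247$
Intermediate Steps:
$g{\left(t \right)} = -5 + t$
$G{\left(F,r \right)} = -231 + F$
$- G{\left(g{\left(-11 \right)},459 \right)} = - (-231 - 16) = \left(-1\right) \left(-247\right) = 247$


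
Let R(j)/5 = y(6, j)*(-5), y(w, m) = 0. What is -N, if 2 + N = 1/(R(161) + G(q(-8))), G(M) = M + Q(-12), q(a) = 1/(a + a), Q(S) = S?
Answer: 402/193 ≈ 2.0829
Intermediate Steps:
q(a) = 1/(2*a)
G(M) = -12 + M (G(M) = M - 12 = -12 + M)
R(j) = 0 (R(j) = 5*(0*(-5)) = 5*0 = 0)
N = -402/193 (N = -2 + 1/(0 + (-12 + (½)/(-8))) = -2 + 1/(0 + (-12 + (½)*(-⅛))) = -2 + 1/(0 + (-12 - 1/16)) = -2 + 1/(0 - 193/16) = -2 + 1/(-193/16) = -2 - 16/193 = -402/193 ≈ -2.0829)
-N = -1*(-402/193) = 402/193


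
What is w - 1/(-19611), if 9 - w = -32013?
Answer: 627983443/19611 ≈ 32022.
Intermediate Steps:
w = 32022 (w = 9 - 1*(-32013) = 9 + 32013 = 32022)
w - 1/(-19611) = 32022 - 1/(-19611) = 32022 - 1*(-1/19611) = 32022 + 1/19611 = 627983443/19611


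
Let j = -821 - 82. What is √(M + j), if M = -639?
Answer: I*√1542 ≈ 39.268*I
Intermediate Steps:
j = -903
√(M + j) = √(-639 - 903) = √(-1542) = I*√1542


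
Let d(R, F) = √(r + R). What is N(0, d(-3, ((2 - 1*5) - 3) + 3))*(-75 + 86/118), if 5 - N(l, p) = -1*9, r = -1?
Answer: -61348/59 ≈ -1039.8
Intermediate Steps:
d(R, F) = √(-1 + R)
N(l, p) = 14 (N(l, p) = 5 - (-1)*9 = 5 - 1*(-9) = 5 + 9 = 14)
N(0, d(-3, ((2 - 1*5) - 3) + 3))*(-75 + 86/118) = 14*(-75 + 86/118) = 14*(-75 + 86*(1/118)) = 14*(-75 + 43/59) = 14*(-4382/59) = -61348/59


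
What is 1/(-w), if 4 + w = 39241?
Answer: -1/39237 ≈ -2.5486e-5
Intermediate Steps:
w = 39237 (w = -4 + 39241 = 39237)
1/(-w) = 1/(-1*39237) = 1/(-39237) = -1/39237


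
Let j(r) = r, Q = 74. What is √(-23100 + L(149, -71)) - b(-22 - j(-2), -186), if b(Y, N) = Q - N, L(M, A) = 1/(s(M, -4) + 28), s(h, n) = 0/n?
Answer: -260 + I*√4527593/14 ≈ -260.0 + 151.99*I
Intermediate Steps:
s(h, n) = 0
L(M, A) = 1/28 (L(M, A) = 1/(0 + 28) = 1/28)
b(Y, N) = 74 - N
√(-23100 + L(149, -71)) - b(-22 - j(-2), -186) = √(-23100 + 1/28) - (74 - 1*(-186)) = √(-646799/28) - (74 + 186) = I*√4527593/14 - 1*260 = I*√4527593/14 - 260 = -260 + I*√4527593/14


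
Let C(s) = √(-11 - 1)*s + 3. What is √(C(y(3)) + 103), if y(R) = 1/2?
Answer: √(106 + I*√3) ≈ 10.296 + 0.08411*I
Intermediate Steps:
y(R) = ½
C(s) = 3 + 2*I*s*√3 (C(s) = √(-12)*s + 3 = (2*I*√3)*s + 3 = 2*I*s*√3 + 3 = 3 + 2*I*s*√3)
√(C(y(3)) + 103) = √((3 + 2*I*(½)*√3) + 103) = √((3 + I*√3) + 103) = √(106 + I*√3)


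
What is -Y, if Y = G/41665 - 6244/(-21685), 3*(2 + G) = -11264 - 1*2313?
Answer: -19436857/108420663 ≈ -0.17927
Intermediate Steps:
G = -13583/3 (G = -2 + (-11264 - 1*2313)/3 = -2 + (-11264 - 2313)/3 = -2 + (⅓)*(-13577) = -2 - 13577/3 = -13583/3 ≈ -4527.7)
Y = 19436857/108420663 (Y = -13583/3/41665 - 6244/(-21685) = -13583/3*1/41665 - 6244*(-1/21685) = -13583/124995 + 6244/21685 = 19436857/108420663 ≈ 0.17927)
-Y = -1*19436857/108420663 = -19436857/108420663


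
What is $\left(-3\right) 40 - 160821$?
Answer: $-160941$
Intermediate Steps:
$\left(-3\right) 40 - 160821 = -120 - 160821 = -160941$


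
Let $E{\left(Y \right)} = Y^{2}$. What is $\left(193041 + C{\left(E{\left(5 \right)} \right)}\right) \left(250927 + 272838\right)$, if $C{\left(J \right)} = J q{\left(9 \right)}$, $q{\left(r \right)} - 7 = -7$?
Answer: $101108119365$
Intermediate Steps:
$q{\left(r \right)} = 0$ ($q{\left(r \right)} = 7 - 7 = 0$)
$C{\left(J \right)} = 0$ ($C{\left(J \right)} = J 0 = 0$)
$\left(193041 + C{\left(E{\left(5 \right)} \right)}\right) \left(250927 + 272838\right) = \left(193041 + 0\right) \left(250927 + 272838\right) = 193041 \cdot 523765 = 101108119365$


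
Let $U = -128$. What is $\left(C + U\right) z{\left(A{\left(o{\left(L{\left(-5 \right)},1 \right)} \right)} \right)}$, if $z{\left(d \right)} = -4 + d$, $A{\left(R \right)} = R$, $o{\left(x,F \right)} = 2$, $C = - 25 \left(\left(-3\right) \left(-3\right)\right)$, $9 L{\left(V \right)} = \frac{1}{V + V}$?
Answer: $706$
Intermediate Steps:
$L{\left(V \right)} = \frac{1}{18 V}$ ($L{\left(V \right)} = \frac{1}{9 \left(V + V\right)} = \frac{1}{9 \cdot 2 V} = \frac{\frac{1}{2} \frac{1}{V}}{9} = \frac{1}{18 V}$)
$C = -225$ ($C = \left(-25\right) 9 = -225$)
$\left(C + U\right) z{\left(A{\left(o{\left(L{\left(-5 \right)},1 \right)} \right)} \right)} = \left(-225 - 128\right) \left(-4 + 2\right) = \left(-353\right) \left(-2\right) = 706$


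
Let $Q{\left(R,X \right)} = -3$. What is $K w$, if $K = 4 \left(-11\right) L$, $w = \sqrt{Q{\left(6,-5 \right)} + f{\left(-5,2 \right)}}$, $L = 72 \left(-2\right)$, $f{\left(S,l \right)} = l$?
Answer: $6336 i \approx 6336.0 i$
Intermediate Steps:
$L = -144$
$w = i$ ($w = \sqrt{-3 + 2} = \sqrt{-1} = i \approx 1.0 i$)
$K = 6336$ ($K = 4 \left(-11\right) \left(-144\right) = \left(-44\right) \left(-144\right) = 6336$)
$K w = 6336 i$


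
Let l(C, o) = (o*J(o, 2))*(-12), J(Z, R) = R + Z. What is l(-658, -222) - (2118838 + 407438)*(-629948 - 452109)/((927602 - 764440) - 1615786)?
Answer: -298744041971/121052 ≈ -2.4679e+6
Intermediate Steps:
l(C, o) = -12*o*(2 + o) (l(C, o) = (o*(2 + o))*(-12) = -12*o*(2 + o))
l(-658, -222) - (2118838 + 407438)*(-629948 - 452109)/((927602 - 764440) - 1615786) = -12*(-222)*(2 - 222) - (2118838 + 407438)*(-629948 - 452109)/((927602 - 764440) - 1615786) = -12*(-222)*(-220) - 2526276*(-1082057)/(163162 - 1615786) = -586080 - (-2733574629732)/(-1452624) = -586080 - (-2733574629732)*(-1)/1452624 = -586080 - 1*227797885811/121052 = -586080 - 227797885811/121052 = -298744041971/121052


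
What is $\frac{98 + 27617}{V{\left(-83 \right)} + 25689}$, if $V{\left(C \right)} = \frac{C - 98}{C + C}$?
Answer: $\frac{920138}{852911} \approx 1.0788$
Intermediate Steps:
$V{\left(C \right)} = \frac{-98 + C}{2 C}$
$\frac{98 + 27617}{V{\left(-83 \right)} + 25689} = \frac{98 + 27617}{\frac{-98 - 83}{2 \left(-83\right)} + 25689} = \frac{27715}{\frac{1}{2} \left(- \frac{1}{83}\right) \left(-181\right) + 25689} = \frac{27715}{\frac{181}{166} + 25689} = \frac{27715}{\frac{4264555}{166}} = 27715 \cdot \frac{166}{4264555} = \frac{920138}{852911}$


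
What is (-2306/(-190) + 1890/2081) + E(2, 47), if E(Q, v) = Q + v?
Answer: 12265998/197695 ≈ 62.045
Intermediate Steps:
(-2306/(-190) + 1890/2081) + E(2, 47) = (-2306/(-190) + 1890/2081) + (2 + 47) = (-2306*(-1/190) + 1890*(1/2081)) + 49 = (1153/95 + 1890/2081) + 49 = 2578943/197695 + 49 = 12265998/197695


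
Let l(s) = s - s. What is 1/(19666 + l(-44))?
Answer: 1/19666 ≈ 5.0849e-5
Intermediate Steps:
l(s) = 0
1/(19666 + l(-44)) = 1/(19666 + 0) = 1/19666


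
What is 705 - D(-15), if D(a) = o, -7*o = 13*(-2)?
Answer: 4909/7 ≈ 701.29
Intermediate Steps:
o = 26/7 (o = -13*(-2)/7 = -⅐*(-26) = 26/7 ≈ 3.7143)
D(a) = 26/7
705 - D(-15) = 705 - 1*26/7 = 705 - 26/7 = 4909/7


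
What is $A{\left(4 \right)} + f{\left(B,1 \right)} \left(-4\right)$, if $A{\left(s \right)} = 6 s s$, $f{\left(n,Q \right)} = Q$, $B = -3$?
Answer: $92$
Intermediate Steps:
$A{\left(s \right)} = 6 s^{2}$
$A{\left(4 \right)} + f{\left(B,1 \right)} \left(-4\right) = 6 \cdot 4^{2} + 1 \left(-4\right) = 6 \cdot 16 - 4 = 96 - 4 = 92$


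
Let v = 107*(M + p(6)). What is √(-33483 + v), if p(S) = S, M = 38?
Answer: 5*I*√1151 ≈ 169.63*I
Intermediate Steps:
v = 4708 (v = 107*(38 + 6) = 107*44 = 4708)
√(-33483 + v) = √(-33483 + 4708) = √(-28775) = 5*I*√1151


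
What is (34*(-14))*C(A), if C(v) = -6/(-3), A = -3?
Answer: -952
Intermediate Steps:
C(v) = 2 (C(v) = -6*(-⅓) = 2)
(34*(-14))*C(A) = (34*(-14))*2 = -476*2 = -952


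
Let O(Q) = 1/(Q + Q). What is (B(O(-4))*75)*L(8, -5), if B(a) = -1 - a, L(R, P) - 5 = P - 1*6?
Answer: 1575/4 ≈ 393.75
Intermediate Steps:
L(R, P) = -1 + P (L(R, P) = 5 + (P - 1*6) = 5 + (P - 6) = 5 + (-6 + P) = -1 + P)
O(Q) = 1/(2*Q)
(B(O(-4))*75)*L(8, -5) = ((-1 - 1/(2*(-4)))*75)*(-1 - 5) = ((-1 - (-1)/(2*4))*75)*(-6) = ((-1 - 1*(-⅛))*75)*(-6) = ((-1 + ⅛)*75)*(-6) = -7/8*75*(-6) = -525/8*(-6) = 1575/4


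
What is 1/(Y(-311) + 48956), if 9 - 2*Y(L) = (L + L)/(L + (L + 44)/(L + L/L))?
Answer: 192286/9414225883 ≈ 2.0425e-5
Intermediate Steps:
Y(L) = 9/2 - L/(L + (44 + L)/(1 + L)) (Y(L) = 9/2 - (L + L)/(2*(L + (L + 44)/(L + L/L))) = 9/2 - 2*L/(2*(L + (44 + L)/(L + 1))) = 9/2 - 2*L/(2*(L + (44 + L)/(1 + L))) = 9/2 - L/(L + (44 + L)/(1 + L)))
1/(Y(-311) + 48956) = 1/((396 + 7*(-311)**2 + 16*(-311))/(2*(44 + (-311)**2 + 2*(-311))) + 48956) = 1/((396 + 7*96721 - 4976)/(2*(44 + 96721 - 622)) + 48956) = 1/((1/2)*(396 + 677047 - 4976)/96143 + 48956) = 1/((1/2)*(1/96143)*672467 + 48956) = 1/(672467/192286 + 48956) = 1/(9414225883/192286) = 192286/9414225883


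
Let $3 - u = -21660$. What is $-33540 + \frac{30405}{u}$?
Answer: $- \frac{242182205}{7221} \approx -33539.0$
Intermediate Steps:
$u = 21663$ ($u = 3 - -21660 = 3 + 21660 = 21663$)
$-33540 + \frac{30405}{u} = -33540 + \frac{30405}{21663} = -33540 + 30405 \cdot \frac{1}{21663} = -33540 + \frac{10135}{7221} = - \frac{242182205}{7221}$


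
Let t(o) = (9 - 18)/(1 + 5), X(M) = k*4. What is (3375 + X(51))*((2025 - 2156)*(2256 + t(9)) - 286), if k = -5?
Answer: -1983647105/2 ≈ -9.9182e+8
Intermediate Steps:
X(M) = -20 (X(M) = -5*4 = -20)
t(o) = -3/2 (t(o) = -9/6 = -9*⅙ = -3/2)
(3375 + X(51))*((2025 - 2156)*(2256 + t(9)) - 286) = (3375 - 20)*((2025 - 2156)*(2256 - 3/2) - 286) = 3355*(-131*4509/2 - 286) = 3355*(-590679/2 - 286) = 3355*(-591251/2) = -1983647105/2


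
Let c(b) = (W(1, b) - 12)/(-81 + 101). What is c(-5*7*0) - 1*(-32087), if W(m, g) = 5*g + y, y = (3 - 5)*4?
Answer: 32086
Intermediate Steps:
y = -8 (y = -2*4 = -8)
W(m, g) = -8 + 5*g (W(m, g) = 5*g - 8 = -8 + 5*g)
c(b) = -1 + b/4 (c(b) = ((-8 + 5*b) - 12)/(-81 + 101) = (-20 + 5*b)/20 = (-20 + 5*b)*(1/20) = -1 + b/4)
c(-5*7*0) - 1*(-32087) = (-1 + (-5*7*0)/4) - 1*(-32087) = (-1 + (-35*0)/4) + 32087 = (-1 + (1/4)*0) + 32087 = (-1 + 0) + 32087 = -1 + 32087 = 32086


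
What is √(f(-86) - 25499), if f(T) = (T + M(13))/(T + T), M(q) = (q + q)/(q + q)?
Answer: I*√188586949/86 ≈ 159.68*I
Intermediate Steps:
M(q) = 1 (M(q) = (2*q)/((2*q)) = (2*q)*(1/(2*q)) = 1)
f(T) = (1 + T)/(2*T) (f(T) = (T + 1)/(T + T) = (1 + T)/((2*T)) = (1 + T)*(1/(2*T)) = (1 + T)/(2*T))
√(f(-86) - 25499) = √((½)*(1 - 86)/(-86) - 25499) = √((½)*(-1/86)*(-85) - 25499) = √(85/172 - 25499) = √(-4385743/172) = I*√188586949/86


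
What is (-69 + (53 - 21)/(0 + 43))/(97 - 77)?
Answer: -587/172 ≈ -3.4128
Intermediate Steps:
(-69 + (53 - 21)/(0 + 43))/(97 - 77) = (-69 + 32/43)/20 = (-69 + 32*(1/43))*(1/20) = (-69 + 32/43)*(1/20) = -2935/43*1/20 = -587/172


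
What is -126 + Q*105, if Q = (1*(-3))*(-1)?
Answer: 189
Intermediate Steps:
Q = 3 (Q = -3*(-1) = 3)
-126 + Q*105 = -126 + 3*105 = -126 + 315 = 189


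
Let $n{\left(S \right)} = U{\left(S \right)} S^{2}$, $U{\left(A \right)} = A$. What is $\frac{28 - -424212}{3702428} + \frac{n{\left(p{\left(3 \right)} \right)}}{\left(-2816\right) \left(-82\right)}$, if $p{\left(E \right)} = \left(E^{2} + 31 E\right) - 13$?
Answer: $\frac{677014767903}{213733763584} \approx 3.1676$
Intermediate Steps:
$p{\left(E \right)} = -13 + E^{2} + 31 E$
$n{\left(S \right)} = S^{3}$ ($n{\left(S \right)} = S S^{2} = S^{3}$)
$\frac{28 - -424212}{3702428} + \frac{n{\left(p{\left(3 \right)} \right)}}{\left(-2816\right) \left(-82\right)} = \frac{28 - -424212}{3702428} + \frac{\left(-13 + 3^{2} + 31 \cdot 3\right)^{3}}{\left(-2816\right) \left(-82\right)} = \left(28 + 424212\right) \frac{1}{3702428} + \frac{\left(-13 + 9 + 93\right)^{3}}{230912} = 424240 \cdot \frac{1}{3702428} + 89^{3} \cdot \frac{1}{230912} = \frac{106060}{925607} + 704969 \cdot \frac{1}{230912} = \frac{106060}{925607} + \frac{704969}{230912} = \frac{677014767903}{213733763584}$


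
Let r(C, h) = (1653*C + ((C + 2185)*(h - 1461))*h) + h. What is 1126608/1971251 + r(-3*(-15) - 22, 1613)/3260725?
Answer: 214177133671808/1285541483395 ≈ 166.60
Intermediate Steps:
r(C, h) = h + 1653*C + h*(-1461 + h)*(2185 + C) (r(C, h) = (1653*C + ((2185 + C)*(-1461 + h))*h) + h = (1653*C + ((-1461 + h)*(2185 + C))*h) + h = (1653*C + h*(-1461 + h)*(2185 + C)) + h = h + 1653*C + h*(-1461 + h)*(2185 + C))
1126608/1971251 + r(-3*(-15) - 22, 1613)/3260725 = 1126608/1971251 + (-3192284*1613 + 1653*(-3*(-15) - 22) + 2185*1613² + (-3*(-15) - 22)*1613² - 1461*(-3*(-15) - 22)*1613)/3260725 = 1126608*(1/1971251) + (-5149154092 + 1653*(45 - 22) + 2185*2601769 + (45 - 22)*2601769 - 1461*(45 - 22)*1613)*(1/3260725) = 1126608/1971251 + (-5149154092 + 1653*23 + 5684865265 + 23*2601769 - 1461*23*1613)*(1/3260725) = 1126608/1971251 + (-5149154092 + 38019 + 5684865265 + 59840687 - 54201639)*(1/3260725) = 1126608/1971251 + 541388240*(1/3260725) = 1126608/1971251 + 108277648/652145 = 214177133671808/1285541483395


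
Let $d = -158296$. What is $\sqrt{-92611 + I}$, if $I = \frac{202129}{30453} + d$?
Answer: $\frac{i \sqrt{232681285200126}}{30453} \approx 500.9 i$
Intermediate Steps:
$I = - \frac{4820385959}{30453}$ ($I = \frac{202129}{30453} - 158296 = - \frac{4820385959}{30453} \approx -1.5829 \cdot 10^{5}$)
$\sqrt{-92611 + I} = \sqrt{-92611 - \frac{4820385959}{30453}} = \sqrt{- \frac{7640668742}{30453}} = \frac{i \sqrt{232681285200126}}{30453}$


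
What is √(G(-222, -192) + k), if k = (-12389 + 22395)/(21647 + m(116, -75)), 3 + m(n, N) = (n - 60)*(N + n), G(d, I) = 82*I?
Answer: I*√250639400410/3990 ≈ 125.47*I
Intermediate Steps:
m(n, N) = -3 + (-60 + n)*(N + n) (m(n, N) = -3 + (n - 60)*(N + n) = -3 + (-60 + n)*(N + n))
k = 5003/11970 (k = (-12389 + 22395)/(21647 + (-3 + 116² - 60*(-75) - 60*116 - 75*116)) = 10006/(21647 + (-3 + 13456 + 4500 - 6960 - 8700)) = 10006/(21647 + 2293) = 10006/23940 = 10006*(1/23940) = 5003/11970 ≈ 0.41796)
√(G(-222, -192) + k) = √(82*(-192) + 5003/11970) = √(-15744 + 5003/11970) = √(-188450677/11970) = I*√250639400410/3990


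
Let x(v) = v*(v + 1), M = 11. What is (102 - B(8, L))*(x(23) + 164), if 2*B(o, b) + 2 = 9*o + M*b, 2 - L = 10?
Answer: 79476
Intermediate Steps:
L = -8 (L = 2 - 1*10 = 2 - 10 = -8)
B(o, b) = -1 + 9*o/2 + 11*b/2 (B(o, b) = -1 + (9*o + 11*b)/2 = -1 + (9*o/2 + 11*b/2) = -1 + 9*o/2 + 11*b/2)
x(v) = v*(1 + v)
(102 - B(8, L))*(x(23) + 164) = (102 - (-1 + (9/2)*8 + (11/2)*(-8)))*(23*(1 + 23) + 164) = (102 - (-1 + 36 - 44))*(23*24 + 164) = (102 - 1*(-9))*(552 + 164) = (102 + 9)*716 = 111*716 = 79476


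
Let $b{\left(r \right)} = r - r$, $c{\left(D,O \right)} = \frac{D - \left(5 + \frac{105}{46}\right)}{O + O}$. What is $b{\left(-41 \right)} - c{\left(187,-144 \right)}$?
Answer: $\frac{8267}{13248} \approx 0.62402$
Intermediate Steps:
$c{\left(D,O \right)} = \frac{- \frac{335}{46} + D}{2 O}$ ($c{\left(D,O \right)} = \frac{D - \frac{335}{46}}{2 O} = \left(D - \frac{335}{46}\right) \frac{1}{2 O} = \left(- \frac{335}{46} + D\right) \frac{1}{2 O} = \frac{- \frac{335}{46} + D}{2 O}$)
$b{\left(r \right)} = 0$
$b{\left(-41 \right)} - c{\left(187,-144 \right)} = 0 - \frac{-335 + 46 \cdot 187}{92 \left(-144\right)} = 0 - \frac{1}{92} \left(- \frac{1}{144}\right) \left(-335 + 8602\right) = 0 - \frac{1}{92} \left(- \frac{1}{144}\right) 8267 = 0 - - \frac{8267}{13248} = 0 + \frac{8267}{13248} = \frac{8267}{13248}$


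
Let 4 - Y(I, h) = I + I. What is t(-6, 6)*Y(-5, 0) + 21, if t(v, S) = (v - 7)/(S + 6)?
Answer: 35/6 ≈ 5.8333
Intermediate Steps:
Y(I, h) = 4 - 2*I (Y(I, h) = 4 - (I + I) = 4 - 2*I)
t(v, S) = (-7 + v)/(6 + S)
t(-6, 6)*Y(-5, 0) + 21 = ((-7 - 6)/(6 + 6))*(4 - 2*(-5)) + 21 = (-13/12)*(4 + 10) + 21 = ((1/12)*(-13))*14 + 21 = -13/12*14 + 21 = -91/6 + 21 = 35/6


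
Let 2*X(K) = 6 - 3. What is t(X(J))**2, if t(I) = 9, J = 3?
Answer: 81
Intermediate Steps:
X(K) = 3/2 (X(K) = (6 - 3)/2 = (1/2)*3 = 3/2)
t(X(J))**2 = 9**2 = 81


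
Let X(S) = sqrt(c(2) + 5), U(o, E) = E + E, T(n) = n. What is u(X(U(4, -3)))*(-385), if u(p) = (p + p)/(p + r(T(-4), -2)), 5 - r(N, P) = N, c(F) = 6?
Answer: 121 - 99*sqrt(11) ≈ -207.35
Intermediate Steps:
r(N, P) = 5 - N
U(o, E) = 2*E
X(S) = sqrt(11) (X(S) = sqrt(6 + 5) = sqrt(11))
u(p) = 2*p/(9 + p) (u(p) = (p + p)/(p + (5 - 1*(-4))) = (2*p)/(p + (5 + 4)) = (2*p)/(p + 9) = (2*p)/(9 + p) = 2*p/(9 + p))
u(X(U(4, -3)))*(-385) = (2*sqrt(11)/(9 + sqrt(11)))*(-385) = -770*sqrt(11)/(9 + sqrt(11))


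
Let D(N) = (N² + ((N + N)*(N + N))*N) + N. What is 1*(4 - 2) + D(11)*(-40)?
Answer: -218238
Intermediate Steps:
D(N) = N + N² + 4*N³ (D(N) = (N² + ((2*N)*(2*N))*N) + N = (N² + (4*N²)*N) + N = (N² + 4*N³) + N = N + N² + 4*N³)
1*(4 - 2) + D(11)*(-40) = 1*(4 - 2) + (11*(1 + 11 + 4*11²))*(-40) = 1*2 + (11*(1 + 11 + 4*121))*(-40) = 2 + (11*(1 + 11 + 484))*(-40) = 2 + (11*496)*(-40) = 2 + 5456*(-40) = 2 - 218240 = -218238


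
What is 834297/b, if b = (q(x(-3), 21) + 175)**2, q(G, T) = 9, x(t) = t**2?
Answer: 834297/33856 ≈ 24.643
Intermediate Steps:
b = 33856 (b = (9 + 175)**2 = 184**2 = 33856)
834297/b = 834297/33856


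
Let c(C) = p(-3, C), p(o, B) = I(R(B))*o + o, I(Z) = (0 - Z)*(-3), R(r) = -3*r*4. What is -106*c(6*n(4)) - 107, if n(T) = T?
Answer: -274541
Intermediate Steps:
R(r) = -12*r
I(Z) = 3*Z (I(Z) = -Z*(-3) = 3*Z)
p(o, B) = o - 36*B*o (p(o, B) = (3*(-12*B))*o + o = (-36*B)*o + o = -36*B*o + o = o - 36*B*o)
c(C) = -3 + 108*C (c(C) = -3*(1 - 36*C) = -3 + 108*C)
-106*c(6*n(4)) - 107 = -106*(-3 + 108*(6*4)) - 107 = -106*(-3 + 108*24) - 107 = -106*(-3 + 2592) - 107 = -106*2589 - 107 = -274434 - 107 = -274541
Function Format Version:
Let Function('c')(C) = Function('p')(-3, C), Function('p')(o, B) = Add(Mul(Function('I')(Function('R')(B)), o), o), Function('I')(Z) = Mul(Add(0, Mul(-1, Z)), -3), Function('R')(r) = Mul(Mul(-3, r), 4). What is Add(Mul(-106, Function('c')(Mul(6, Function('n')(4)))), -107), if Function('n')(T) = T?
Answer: -274541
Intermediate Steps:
Function('R')(r) = Mul(-12, r)
Function('I')(Z) = Mul(3, Z) (Function('I')(Z) = Mul(Mul(-1, Z), -3) = Mul(3, Z))
Function('p')(o, B) = Add(o, Mul(-36, B, o)) (Function('p')(o, B) = Add(Mul(Mul(3, Mul(-12, B)), o), o) = Add(Mul(Mul(-36, B), o), o) = Add(Mul(-36, B, o), o) = Add(o, Mul(-36, B, o)))
Function('c')(C) = Add(-3, Mul(108, C)) (Function('c')(C) = Mul(-3, Add(1, Mul(-36, C))) = Add(-3, Mul(108, C)))
Add(Mul(-106, Function('c')(Mul(6, Function('n')(4)))), -107) = Add(Mul(-106, Add(-3, Mul(108, Mul(6, 4)))), -107) = Add(Mul(-106, Add(-3, Mul(108, 24))), -107) = Add(Mul(-106, Add(-3, 2592)), -107) = Add(Mul(-106, 2589), -107) = Add(-274434, -107) = -274541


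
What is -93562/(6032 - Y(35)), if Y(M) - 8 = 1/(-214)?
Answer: -20022268/1289137 ≈ -15.532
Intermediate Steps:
Y(M) = 1711/214 (Y(M) = 8 + 1/(-214) = 8 - 1/214 = 1711/214)
-93562/(6032 - Y(35)) = -93562/(6032 - 1*1711/214) = -93562/(6032 - 1711/214) = -93562/1289137/214 = -93562*214/1289137 = -20022268/1289137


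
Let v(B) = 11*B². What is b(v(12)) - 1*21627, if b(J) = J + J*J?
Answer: 2489013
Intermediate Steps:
b(J) = J + J²
b(v(12)) - 1*21627 = (11*12²)*(1 + 11*12²) - 1*21627 = (11*144)*(1 + 11*144) - 21627 = 1584*(1 + 1584) - 21627 = 1584*1585 - 21627 = 2510640 - 21627 = 2489013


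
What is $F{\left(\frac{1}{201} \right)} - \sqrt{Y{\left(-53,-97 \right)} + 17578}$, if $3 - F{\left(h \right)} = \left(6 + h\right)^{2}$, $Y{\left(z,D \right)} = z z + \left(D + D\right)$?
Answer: $- \frac{1335646}{40401} - \sqrt{20193} \approx -175.16$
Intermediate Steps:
$Y{\left(z,D \right)} = z^{2} + 2 D$
$F{\left(h \right)} = 3 - \left(6 + h\right)^{2}$
$F{\left(\frac{1}{201} \right)} - \sqrt{Y{\left(-53,-97 \right)} + 17578} = \left(3 - \left(6 + \frac{1}{201}\right)^{2}\right) - \sqrt{\left(\left(-53\right)^{2} + 2 \left(-97\right)\right) + 17578} = \left(3 - \left(6 + \frac{1}{201}\right)^{2}\right) - \sqrt{\left(2809 - 194\right) + 17578} = \left(3 - \left(\frac{1207}{201}\right)^{2}\right) - \sqrt{2615 + 17578} = \left(3 - \frac{1456849}{40401}\right) - \sqrt{20193} = - \frac{1335646}{40401} - \sqrt{20193}$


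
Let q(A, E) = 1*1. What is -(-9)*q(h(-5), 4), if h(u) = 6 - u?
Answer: 9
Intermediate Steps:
q(A, E) = 1
-(-9)*q(h(-5), 4) = -(-9) = -1*(-9) = 9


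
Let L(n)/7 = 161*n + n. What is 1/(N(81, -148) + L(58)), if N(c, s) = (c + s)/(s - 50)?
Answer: 198/13022923 ≈ 1.5204e-5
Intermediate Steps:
N(c, s) = (c + s)/(-50 + s)
L(n) = 1134*n (L(n) = 7*(161*n + n) = 7*(162*n) = 1134*n)
1/(N(81, -148) + L(58)) = 1/((81 - 148)/(-50 - 148) + 1134*58) = 1/(-67/(-198) + 65772) = 1/(-1/198*(-67) + 65772) = 1/(67/198 + 65772) = 1/(13022923/198) = 198/13022923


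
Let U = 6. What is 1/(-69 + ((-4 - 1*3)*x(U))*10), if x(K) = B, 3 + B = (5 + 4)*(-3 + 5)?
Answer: -1/1119 ≈ -0.00089366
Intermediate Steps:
B = 15 (B = -3 + (5 + 4)*(-3 + 5) = -3 + 9*2 = -3 + 18 = 15)
x(K) = 15
1/(-69 + ((-4 - 1*3)*x(U))*10) = 1/(-69 + ((-4 - 1*3)*15)*10) = 1/(-69 + ((-4 - 3)*15)*10) = 1/(-69 - 7*15*10) = 1/(-69 - 105*10) = 1/(-69 - 1050) = 1/(-1119) = -1/1119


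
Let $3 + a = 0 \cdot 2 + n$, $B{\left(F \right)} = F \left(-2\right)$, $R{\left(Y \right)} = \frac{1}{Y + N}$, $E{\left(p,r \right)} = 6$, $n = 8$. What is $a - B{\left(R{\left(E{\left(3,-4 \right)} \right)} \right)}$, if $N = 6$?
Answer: $\frac{31}{6} \approx 5.1667$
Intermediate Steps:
$R{\left(Y \right)} = \frac{1}{6 + Y}$ ($R{\left(Y \right)} = \frac{1}{Y + 6} = \frac{1}{6 + Y}$)
$B{\left(F \right)} = - 2 F$
$a = 5$ ($a = -3 + \left(0 \cdot 2 + 8\right) = -3 + \left(0 + 8\right) = -3 + 8 = 5$)
$a - B{\left(R{\left(E{\left(3,-4 \right)} \right)} \right)} = 5 - - \frac{2}{6 + 6} = 5 - - \frac{2}{12} = 5 - \left(-2\right) \frac{1}{12} = 5 - - \frac{1}{6} = 5 + \frac{1}{6} = \frac{31}{6}$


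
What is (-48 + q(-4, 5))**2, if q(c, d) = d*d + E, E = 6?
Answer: 289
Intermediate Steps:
q(c, d) = 6 + d**2 (q(c, d) = d*d + 6 = d**2 + 6 = 6 + d**2)
(-48 + q(-4, 5))**2 = (-48 + (6 + 5**2))**2 = (-48 + (6 + 25))**2 = (-48 + 31)**2 = (-17)**2 = 289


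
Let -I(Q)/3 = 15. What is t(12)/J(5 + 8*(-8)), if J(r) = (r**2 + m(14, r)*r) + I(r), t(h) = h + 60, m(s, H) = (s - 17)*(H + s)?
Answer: -72/4529 ≈ -0.015898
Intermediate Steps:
m(s, H) = (-17 + s)*(H + s)
I(Q) = -45 (I(Q) = -3*15 = -45)
t(h) = 60 + h
J(r) = -45 + r**2 + r*(-42 - 3*r) (J(r) = (r**2 + (14**2 - 17*r - 17*14 + r*14)*r) - 45 = (r**2 + (196 - 17*r - 238 + 14*r)*r) - 45 = (r**2 + (-42 - 3*r)*r) - 45 = (r**2 + r*(-42 - 3*r)) - 45 = -45 + r**2 + r*(-42 - 3*r))
t(12)/J(5 + 8*(-8)) = (60 + 12)/(-45 + (5 + 8*(-8))**2 - 3*(5 + 8*(-8))*(14 + (5 + 8*(-8)))) = 72/(-45 + (5 - 64)**2 - 3*(5 - 64)*(14 + (5 - 64))) = 72/(-45 + (-59)**2 - 3*(-59)*(14 - 59)) = 72/(-45 + 3481 - 3*(-59)*(-45)) = 72/(-45 + 3481 - 7965) = 72/(-4529) = 72*(-1/4529) = -72/4529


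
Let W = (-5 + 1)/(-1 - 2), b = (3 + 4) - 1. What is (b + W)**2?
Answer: 484/9 ≈ 53.778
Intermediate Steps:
b = 6 (b = 7 - 1 = 6)
W = 4/3 (W = -4/(-3) = -4*(-1/3) = 4/3 ≈ 1.3333)
(b + W)**2 = (6 + 4/3)**2 = (22/3)**2 = 484/9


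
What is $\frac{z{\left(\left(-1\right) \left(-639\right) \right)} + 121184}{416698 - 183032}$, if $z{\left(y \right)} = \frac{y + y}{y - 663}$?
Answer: $\frac{484523}{934664} \approx 0.51839$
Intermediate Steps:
$z{\left(y \right)} = \frac{2 y}{-663 + y}$
$\frac{z{\left(\left(-1\right) \left(-639\right) \right)} + 121184}{416698 - 183032} = \frac{\frac{2 \left(\left(-1\right) \left(-639\right)\right)}{-663 - -639} + 121184}{416698 - 183032} = \frac{2 \cdot 639 \frac{1}{-663 + 639} + 121184}{233666} = \left(2 \cdot 639 \frac{1}{-24} + 121184\right) \frac{1}{233666} = \left(2 \cdot 639 \left(- \frac{1}{24}\right) + 121184\right) \frac{1}{233666} = \left(- \frac{213}{4} + 121184\right) \frac{1}{233666} = \frac{484523}{4} \cdot \frac{1}{233666} = \frac{484523}{934664}$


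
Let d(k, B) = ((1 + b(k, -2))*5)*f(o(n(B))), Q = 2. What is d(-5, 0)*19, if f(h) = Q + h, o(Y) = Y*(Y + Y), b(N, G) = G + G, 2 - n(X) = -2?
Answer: -9690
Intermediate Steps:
n(X) = 4 (n(X) = 2 - 1*(-2) = 2 + 2 = 4)
b(N, G) = 2*G
o(Y) = 2*Y**2 (o(Y) = Y*(2*Y) = 2*Y**2)
f(h) = 2 + h
d(k, B) = -510 (d(k, B) = ((1 + 2*(-2))*5)*(2 + 2*4**2) = ((1 - 4)*5)*(2 + 2*16) = (-3*5)*(2 + 32) = -15*34 = -510)
d(-5, 0)*19 = -510*19 = -9690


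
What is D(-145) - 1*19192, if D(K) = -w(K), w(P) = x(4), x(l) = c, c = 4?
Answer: -19196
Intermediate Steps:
x(l) = 4
w(P) = 4
D(K) = -4 (D(K) = -1*4 = -4)
D(-145) - 1*19192 = -4 - 1*19192 = -4 - 19192 = -19196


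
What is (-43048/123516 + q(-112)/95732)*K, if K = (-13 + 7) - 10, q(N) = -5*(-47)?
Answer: 4092044876/739027107 ≈ 5.5371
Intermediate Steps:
q(N) = 235
K = -16 (K = -6 - 10 = -16)
(-43048/123516 + q(-112)/95732)*K = (-43048/123516 + 235/95732)*(-16) = (-43048*1/123516 + 235*(1/95732))*(-16) = (-10762/30879 + 235/95732)*(-16) = -1023011219/2956108428*(-16) = 4092044876/739027107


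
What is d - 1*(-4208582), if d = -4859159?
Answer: -650577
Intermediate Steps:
d - 1*(-4208582) = -4859159 - 1*(-4208582) = -4859159 + 4208582 = -650577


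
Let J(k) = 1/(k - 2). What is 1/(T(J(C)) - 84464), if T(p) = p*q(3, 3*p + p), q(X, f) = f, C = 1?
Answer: -1/84460 ≈ -1.1840e-5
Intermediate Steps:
J(k) = 1/(-2 + k)
T(p) = 4*p² (T(p) = p*(3*p + p) = p*(4*p) = 4*p²)
1/(T(J(C)) - 84464) = 1/(4*(1/(-2 + 1))² - 84464) = 1/(4*(1/(-1))² - 84464) = 1/(4*(-1)² - 84464) = 1/(4*1 - 84464) = 1/(4 - 84464) = 1/(-84460) = -1/84460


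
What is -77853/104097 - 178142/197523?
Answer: -11307268631/6853850577 ≈ -1.6498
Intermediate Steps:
-77853/104097 - 178142/197523 = -77853*1/104097 - 178142*1/197523 = -25951/34699 - 178142/197523 = -11307268631/6853850577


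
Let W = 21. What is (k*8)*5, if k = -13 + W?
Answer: 320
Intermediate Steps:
k = 8 (k = -13 + 21 = 8)
(k*8)*5 = (8*8)*5 = 64*5 = 320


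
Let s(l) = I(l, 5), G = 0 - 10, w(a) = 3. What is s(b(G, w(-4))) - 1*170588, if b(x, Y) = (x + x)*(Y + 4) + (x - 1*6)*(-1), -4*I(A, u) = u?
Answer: -682357/4 ≈ -1.7059e+5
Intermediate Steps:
I(A, u) = -u/4
G = -10
b(x, Y) = 6 - x + 2*x*(4 + Y) (b(x, Y) = (2*x)*(4 + Y) + (x - 6)*(-1) = 2*x*(4 + Y) + (-6 + x)*(-1) = 2*x*(4 + Y) + (6 - x) = 6 - x + 2*x*(4 + Y))
s(l) = -5/4 (s(l) = -1/4*5 = -5/4)
s(b(G, w(-4))) - 1*170588 = -5/4 - 1*170588 = -5/4 - 170588 = -682357/4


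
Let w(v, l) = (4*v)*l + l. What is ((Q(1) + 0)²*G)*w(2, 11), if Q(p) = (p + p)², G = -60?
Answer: -95040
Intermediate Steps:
w(v, l) = l + 4*l*v (w(v, l) = 4*l*v + l = l + 4*l*v)
Q(p) = 4*p² (Q(p) = (2*p)² = 4*p²)
((Q(1) + 0)²*G)*w(2, 11) = ((4*1² + 0)²*(-60))*(11*(1 + 4*2)) = ((4*1 + 0)²*(-60))*(11*(1 + 8)) = ((4 + 0)²*(-60))*(11*9) = (4²*(-60))*99 = (16*(-60))*99 = -960*99 = -95040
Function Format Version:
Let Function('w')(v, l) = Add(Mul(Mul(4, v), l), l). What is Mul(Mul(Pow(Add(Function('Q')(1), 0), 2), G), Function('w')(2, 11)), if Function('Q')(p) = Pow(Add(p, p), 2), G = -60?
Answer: -95040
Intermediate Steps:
Function('w')(v, l) = Add(l, Mul(4, l, v)) (Function('w')(v, l) = Add(Mul(4, l, v), l) = Add(l, Mul(4, l, v)))
Function('Q')(p) = Mul(4, Pow(p, 2)) (Function('Q')(p) = Pow(Mul(2, p), 2) = Mul(4, Pow(p, 2)))
Mul(Mul(Pow(Add(Function('Q')(1), 0), 2), G), Function('w')(2, 11)) = Mul(Mul(Pow(Add(Mul(4, Pow(1, 2)), 0), 2), -60), Mul(11, Add(1, Mul(4, 2)))) = Mul(Mul(Pow(Add(Mul(4, 1), 0), 2), -60), Mul(11, Add(1, 8))) = Mul(Mul(Pow(Add(4, 0), 2), -60), Mul(11, 9)) = Mul(Mul(Pow(4, 2), -60), 99) = Mul(Mul(16, -60), 99) = Mul(-960, 99) = -95040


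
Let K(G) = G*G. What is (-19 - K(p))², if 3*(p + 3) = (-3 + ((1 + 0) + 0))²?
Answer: 38416/81 ≈ 474.27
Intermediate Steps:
p = -5/3 (p = -3 + (-3 + ((1 + 0) + 0))²/3 = -3 + (-3 + (1 + 0))²/3 = -3 + (-3 + 1)²/3 = -3 + (⅓)*(-2)² = -3 + (⅓)*4 = -3 + 4/3 = -5/3 ≈ -1.6667)
K(G) = G²
(-19 - K(p))² = (-19 - (-5/3)²)² = (-19 - 1*25/9)² = (-19 - 25/9)² = (-196/9)² = 38416/81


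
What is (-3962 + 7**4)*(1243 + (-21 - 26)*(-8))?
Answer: -2527259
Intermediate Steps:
(-3962 + 7**4)*(1243 + (-21 - 26)*(-8)) = (-3962 + 2401)*(1243 - 47*(-8)) = -1561*(1243 + 376) = -1561*1619 = -2527259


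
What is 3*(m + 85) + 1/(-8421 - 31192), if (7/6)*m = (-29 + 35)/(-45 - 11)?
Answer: 141265603/554582 ≈ 254.72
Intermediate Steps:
m = -9/98 (m = 6*((-29 + 35)/(-45 - 11))/7 = 6*(6/(-56))/7 = 6*(6*(-1/56))/7 = (6/7)*(-3/28) = -9/98 ≈ -0.091837)
3*(m + 85) + 1/(-8421 - 31192) = 3*(-9/98 + 85) + 1/(-8421 - 31192) = 3*(8321/98) + 1/(-39613) = 24963/98 - 1/39613 = 141265603/554582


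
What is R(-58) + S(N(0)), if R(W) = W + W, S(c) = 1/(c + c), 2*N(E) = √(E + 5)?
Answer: -116 + √5/5 ≈ -115.55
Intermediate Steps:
N(E) = √(5 + E)/2 (N(E) = √(E + 5)/2 = √(5 + E)/2)
S(c) = 1/(2*c)
R(W) = 2*W
R(-58) + S(N(0)) = 2*(-58) + 1/(2*((√(5 + 0)/2))) = -116 + 1/(2*((√5/2))) = -116 + (2*√5/5)/2 = -116 + √5/5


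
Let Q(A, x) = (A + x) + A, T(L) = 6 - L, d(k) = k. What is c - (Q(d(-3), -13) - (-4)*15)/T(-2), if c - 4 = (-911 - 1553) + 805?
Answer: -13281/8 ≈ -1660.1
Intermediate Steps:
Q(A, x) = x + 2*A
c = -1655 (c = 4 + ((-911 - 1553) + 805) = 4 + (-2464 + 805) = 4 - 1659 = -1655)
c - (Q(d(-3), -13) - (-4)*15)/T(-2) = -1655 - ((-13 + 2*(-3)) - (-4)*15)/(6 - 1*(-2)) = -1655 - ((-13 - 6) - 1*(-60))/(6 + 2) = -1655 - (-19 + 60)/8 = -1655 - 41/8 = -13281/8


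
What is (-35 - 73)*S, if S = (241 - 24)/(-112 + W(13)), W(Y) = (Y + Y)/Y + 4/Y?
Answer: 4914/23 ≈ 213.65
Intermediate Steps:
W(Y) = 2 + 4/Y (W(Y) = (2*Y)/Y + 4/Y = 2 + 4/Y)
S = -91/46 (S = (241 - 24)/(-112 + (2 + 4/13)) = 217/(-112 + (2 + 4*(1/13))) = 217/(-112 + (2 + 4/13)) = 217/(-112 + 30/13) = 217/(-1426/13) = 217*(-13/1426) = -91/46 ≈ -1.9783)
(-35 - 73)*S = (-35 - 73)*(-91/46) = -108*(-91/46) = 4914/23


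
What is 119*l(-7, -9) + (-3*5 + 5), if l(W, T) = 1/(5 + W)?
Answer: -139/2 ≈ -69.500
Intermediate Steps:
119*l(-7, -9) + (-3*5 + 5) = 119/(5 - 7) + (-3*5 + 5) = 119/(-2) + (-15 + 5) = 119*(-½) - 10 = -119/2 - 10 = -139/2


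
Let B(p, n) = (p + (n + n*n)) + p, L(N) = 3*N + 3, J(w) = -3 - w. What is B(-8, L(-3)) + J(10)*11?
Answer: -129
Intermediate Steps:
L(N) = 3 + 3*N
B(p, n) = n + n² + 2*p (B(p, n) = (p + (n + n²)) + p = (n + p + n²) + p = n + n² + 2*p)
B(-8, L(-3)) + J(10)*11 = ((3 + 3*(-3)) + (3 + 3*(-3))² + 2*(-8)) + (-3 - 1*10)*11 = ((3 - 9) + (3 - 9)² - 16) + (-3 - 10)*11 = (-6 + (-6)² - 16) - 13*11 = (-6 + 36 - 16) - 143 = 14 - 143 = -129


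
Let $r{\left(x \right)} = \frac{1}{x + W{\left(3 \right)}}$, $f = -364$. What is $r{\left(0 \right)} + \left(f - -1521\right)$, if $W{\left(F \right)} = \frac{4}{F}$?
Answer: $\frac{4631}{4} \approx 1157.8$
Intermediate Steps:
$r{\left(x \right)} = \frac{1}{\frac{4}{3} + x}$ ($r{\left(x \right)} = \frac{1}{x + \frac{4}{3}} = \frac{1}{\frac{4}{3} + x}$)
$r{\left(0 \right)} + \left(f - -1521\right) = \frac{3}{4 + 3 \cdot 0} - -1157 = \frac{3}{4 + 0} + \left(-364 + 1521\right) = \frac{3}{4} + 1157 = \frac{4631}{4}$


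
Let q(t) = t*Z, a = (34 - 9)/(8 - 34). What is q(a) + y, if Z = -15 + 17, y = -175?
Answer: -2300/13 ≈ -176.92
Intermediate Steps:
Z = 2
a = -25/26 (a = 25/(-26) = 25*(-1/26) = -25/26 ≈ -0.96154)
q(t) = 2*t (q(t) = t*2 = 2*t)
q(a) + y = 2*(-25/26) - 175 = -25/13 - 175 = -2300/13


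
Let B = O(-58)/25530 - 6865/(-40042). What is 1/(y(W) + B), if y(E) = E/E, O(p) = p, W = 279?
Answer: 511136130/597606637 ≈ 0.85531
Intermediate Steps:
y(E) = 1
B = 86470507/511136130 (B = -58/25530 - 6865/(-40042) = -58*1/25530 - 6865*(-1/40042) = -29/12765 + 6865/40042 = 86470507/511136130 ≈ 0.16917)
1/(y(W) + B) = 1/(1 + 86470507/511136130) = 1/(597606637/511136130) = 511136130/597606637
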